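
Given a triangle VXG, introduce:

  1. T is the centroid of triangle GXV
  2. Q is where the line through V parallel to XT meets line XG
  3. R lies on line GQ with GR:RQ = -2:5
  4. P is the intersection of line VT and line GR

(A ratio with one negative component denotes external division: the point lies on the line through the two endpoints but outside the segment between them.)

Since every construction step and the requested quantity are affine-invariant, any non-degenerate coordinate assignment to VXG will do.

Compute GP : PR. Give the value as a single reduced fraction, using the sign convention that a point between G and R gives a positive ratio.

Assign V = (0, 0), X = (1, 0), G = (0, 1) — the answer is frame-independent, so this choice is without loss of generality.
1. T is the centroid of triangle GXV ⇒ T = (1/3, 1/3)
2. Q is where the line through V parallel to XT meets line XG ⇒ Q = (2, -1)
3. R lies on line GQ with GR:RQ = -2:5 ⇒ R = (-4/3, 7/3)
4. P is the intersection of line VT and line GR ⇒ P = (1/2, 1/2)
P = G + t·(R−G) with t = -3/8, so GP:PR = t:(1−t) = -3/8:11/8

GP:PR = -3/11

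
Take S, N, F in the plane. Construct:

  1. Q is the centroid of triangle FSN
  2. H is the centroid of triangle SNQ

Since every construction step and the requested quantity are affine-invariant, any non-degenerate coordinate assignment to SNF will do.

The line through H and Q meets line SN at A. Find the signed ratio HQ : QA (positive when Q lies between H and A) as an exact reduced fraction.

Set S = (0, 0), N = (1, 0), F = (0, 1); any affine frame gives the same invariant.
1. Q is the centroid of triangle FSN ⇒ Q = (1/3, 1/3)
2. H is the centroid of triangle SNQ ⇒ H = (4/9, 1/9)
line HQ meets SN at A = (1/2, 0)
Q = H + t·(A−H) with t = -2, so HQ:QA = -2:3

HQ:QA = -2/3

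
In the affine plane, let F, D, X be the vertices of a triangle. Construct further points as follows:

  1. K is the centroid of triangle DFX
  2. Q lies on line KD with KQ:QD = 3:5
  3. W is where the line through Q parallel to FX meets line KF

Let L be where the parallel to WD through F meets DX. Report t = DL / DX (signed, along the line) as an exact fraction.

Choose coordinates F = (0, 0), D = (1, 0), X = (0, 1).
1. K is the centroid of triangle DFX ⇒ K = (1/3, 1/3)
2. Q lies on line KD with KQ:QD = 3:5 ⇒ Q = (7/12, 5/24)
3. W is where the line through Q parallel to FX meets line KF ⇒ W = (7/12, 7/12)
through F parallel to WD: direction (5/12, -7/12); meets DX at L = (-5/2, 7/2)
L = D + t·(X−D) with t = 7/2

t = 7/2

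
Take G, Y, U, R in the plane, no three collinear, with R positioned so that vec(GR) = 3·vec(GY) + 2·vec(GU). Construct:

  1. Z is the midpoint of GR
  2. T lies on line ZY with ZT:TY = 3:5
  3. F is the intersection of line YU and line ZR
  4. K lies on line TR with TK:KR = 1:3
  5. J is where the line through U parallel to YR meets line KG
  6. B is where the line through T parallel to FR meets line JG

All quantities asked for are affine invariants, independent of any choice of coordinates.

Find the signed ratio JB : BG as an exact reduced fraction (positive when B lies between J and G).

Choose coordinates G = (0, 0), Y = (1, 0), U = (0, 1), R = (3, 2).
1. Z is the midpoint of GR ⇒ Z = (3/2, 1)
2. T lies on line ZY with ZT:TY = 3:5 ⇒ T = (21/16, 5/8)
3. F is the intersection of line YU and line ZR ⇒ F = (3/5, 2/5)
4. K lies on line TR with TK:KR = 1:3 ⇒ K = (111/64, 31/32)
5. J is where the line through U parallel to YR meets line KG ⇒ J = (-111/49, -62/49)
6. B is where the line through T parallel to FR meets line JG ⇒ B = (37/16, 31/24)
B = J + t·(G−J) with t = 97/48, so JB:BG = t:(1−t) = 97/48:-49/48

JB:BG = -97/49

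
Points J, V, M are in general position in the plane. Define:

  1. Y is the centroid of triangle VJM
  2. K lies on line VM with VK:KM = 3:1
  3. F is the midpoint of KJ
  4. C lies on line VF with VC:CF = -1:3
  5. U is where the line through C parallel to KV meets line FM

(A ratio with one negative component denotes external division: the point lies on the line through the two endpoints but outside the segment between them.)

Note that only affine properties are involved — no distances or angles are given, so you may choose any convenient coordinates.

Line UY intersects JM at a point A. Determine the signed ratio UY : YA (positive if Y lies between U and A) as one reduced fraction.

Choose coordinates J = (0, 0), V = (1, 0), M = (0, 1).
1. Y is the centroid of triangle VJM ⇒ Y = (1/3, 1/3)
2. K lies on line VM with VK:KM = 3:1 ⇒ K = (1/4, 3/4)
3. F is the midpoint of KJ ⇒ F = (1/8, 3/8)
4. C lies on line VF with VC:CF = -1:3 ⇒ C = (23/16, -3/16)
5. U is where the line through C parallel to KV meets line FM ⇒ U = (-1/16, 21/16)
line UY meets JM at A = (0, 22/19)
Y = U + t·(A−U) with t = 19/3, so UY:YA = 19/3:-16/3

UY:YA = -19/16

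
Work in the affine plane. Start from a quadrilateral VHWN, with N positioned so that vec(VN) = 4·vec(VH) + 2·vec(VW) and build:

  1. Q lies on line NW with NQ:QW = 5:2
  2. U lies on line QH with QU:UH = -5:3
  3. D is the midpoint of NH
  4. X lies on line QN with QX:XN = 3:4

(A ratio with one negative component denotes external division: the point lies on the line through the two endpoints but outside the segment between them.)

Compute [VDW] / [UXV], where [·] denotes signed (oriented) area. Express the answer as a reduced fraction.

[VDW]:[UXV] = 49/114

Choose coordinates V = (0, 0), H = (1, 0), W = (0, 1), N = (4, 2).
1. Q lies on line NW with NQ:QW = 5:2 ⇒ Q = (8/7, 9/7)
2. U lies on line QH with QU:UH = -5:3 ⇒ U = (11/14, -27/14)
3. D is the midpoint of NH ⇒ D = (5/2, 1)
4. X lies on line QN with QX:XN = 3:4 ⇒ X = (116/49, 78/49)
2·[VDW] = 5/2, 2·[UXV] = 285/49
[VDW]:[UXV] = 5/2:285/49 = 49/114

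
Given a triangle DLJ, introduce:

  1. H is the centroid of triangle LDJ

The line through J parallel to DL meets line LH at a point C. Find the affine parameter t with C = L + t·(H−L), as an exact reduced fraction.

t = 3

Assign D = (0, 0), L = (1, 0), J = (0, 1) — the answer is frame-independent, so this choice is without loss of generality.
1. H is the centroid of triangle LDJ ⇒ H = (1/3, 1/3)
through J parallel to DL: direction (1, 0); meets LH at C = (-1, 1)
C = L + t·(H−L) with t = 3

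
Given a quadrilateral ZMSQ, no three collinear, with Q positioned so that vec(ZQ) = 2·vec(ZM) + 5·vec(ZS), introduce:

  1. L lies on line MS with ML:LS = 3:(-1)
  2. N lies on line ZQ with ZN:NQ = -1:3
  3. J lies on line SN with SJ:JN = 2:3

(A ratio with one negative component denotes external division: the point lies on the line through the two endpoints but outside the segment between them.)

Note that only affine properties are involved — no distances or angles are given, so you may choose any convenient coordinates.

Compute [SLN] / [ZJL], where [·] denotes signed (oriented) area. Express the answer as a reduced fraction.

[SLN]:[ZJL] = -45/16

Set Z = (0, 0), M = (1, 0), S = (0, 1), Q = (2, 5); any affine frame gives the same invariant.
1. L lies on line MS with ML:LS = 3:(-1) ⇒ L = (-1/2, 3/2)
2. N lies on line ZQ with ZN:NQ = -1:3 ⇒ N = (-1, -5/2)
3. J lies on line SN with SJ:JN = 2:3 ⇒ J = (-2/5, -2/5)
2·[SLN] = 9/4, 2·[ZJL] = -4/5
[SLN]:[ZJL] = 9/4:-4/5 = -45/16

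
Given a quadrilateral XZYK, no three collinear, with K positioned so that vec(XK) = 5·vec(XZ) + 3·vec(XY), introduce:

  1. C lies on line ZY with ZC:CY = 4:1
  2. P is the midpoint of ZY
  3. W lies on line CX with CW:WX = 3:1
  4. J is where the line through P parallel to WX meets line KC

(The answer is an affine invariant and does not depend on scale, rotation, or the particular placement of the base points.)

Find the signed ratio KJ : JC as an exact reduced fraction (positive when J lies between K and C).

KJ:JC = 31/3

Choose coordinates X = (0, 0), Z = (1, 0), Y = (0, 1), K = (5, 3).
1. C lies on line ZY with ZC:CY = 4:1 ⇒ C = (1/5, 4/5)
2. P is the midpoint of ZY ⇒ P = (1/2, 1/2)
3. W lies on line CX with CW:WX = 3:1 ⇒ W = (1/20, 1/5)
4. J is where the line through P parallel to WX meets line KC ⇒ J = (53/85, 169/170)
J = K + t·(C−K) with t = 31/34, so KJ:JC = t:(1−t) = 31/34:3/34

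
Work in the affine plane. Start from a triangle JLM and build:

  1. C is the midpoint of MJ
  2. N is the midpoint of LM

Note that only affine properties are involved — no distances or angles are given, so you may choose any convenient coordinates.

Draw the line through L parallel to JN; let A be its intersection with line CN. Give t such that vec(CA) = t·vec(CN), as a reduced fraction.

t = 3

Set J = (0, 0), L = (1, 0), M = (0, 1); any affine frame gives the same invariant.
1. C is the midpoint of MJ ⇒ C = (0, 1/2)
2. N is the midpoint of LM ⇒ N = (1/2, 1/2)
through L parallel to JN: direction (1/2, 1/2); meets CN at A = (3/2, 1/2)
A = C + t·(N−C) with t = 3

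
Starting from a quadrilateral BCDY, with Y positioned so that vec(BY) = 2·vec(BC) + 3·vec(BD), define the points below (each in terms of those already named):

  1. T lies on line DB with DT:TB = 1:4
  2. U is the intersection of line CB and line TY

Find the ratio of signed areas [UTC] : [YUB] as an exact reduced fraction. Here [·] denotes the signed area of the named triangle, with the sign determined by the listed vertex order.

Assign B = (0, 0), C = (1, 0), D = (0, 1), Y = (2, 3) — the answer is frame-independent, so this choice is without loss of generality.
1. T lies on line DB with DT:TB = 1:4 ⇒ T = (0, 4/5)
2. U is the intersection of line CB and line TY ⇒ U = (-8/11, 0)
2·[UTC] = -76/55, 2·[YUB] = 24/11
[UTC]:[YUB] = -76/55:24/11 = -19/30

[UTC]:[YUB] = -19/30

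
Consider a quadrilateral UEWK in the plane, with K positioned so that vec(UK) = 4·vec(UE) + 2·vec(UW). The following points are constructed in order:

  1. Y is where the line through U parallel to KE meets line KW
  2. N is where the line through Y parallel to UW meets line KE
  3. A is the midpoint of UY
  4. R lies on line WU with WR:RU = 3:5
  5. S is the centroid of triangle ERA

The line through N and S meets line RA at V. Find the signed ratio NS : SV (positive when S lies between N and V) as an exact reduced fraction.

NS:SV = -31/37

Choose coordinates U = (0, 0), E = (1, 0), W = (0, 1), K = (4, 2).
1. Y is where the line through U parallel to KE meets line KW ⇒ Y = (12/5, 8/5)
2. N is where the line through Y parallel to UW meets line KE ⇒ N = (12/5, 14/15)
3. A is the midpoint of UY ⇒ A = (6/5, 4/5)
4. R lies on line WU with WR:RU = 3:5 ⇒ R = (0, 5/8)
5. S is the centroid of triangle ERA ⇒ S = (11/15, 19/40)
line NS meets RA at V = (422/155, 1901/1860)
S = N + t·(V−N) with t = -31/6, so NS:SV = -31/6:37/6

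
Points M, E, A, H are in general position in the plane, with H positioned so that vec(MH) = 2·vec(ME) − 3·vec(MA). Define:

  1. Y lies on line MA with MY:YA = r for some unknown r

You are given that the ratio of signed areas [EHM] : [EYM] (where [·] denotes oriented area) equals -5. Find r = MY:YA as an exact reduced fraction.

r = 3/2

Work in coordinates with M = (0, 0), E = (1, 0), A = (0, 1), H = (2, -3).
1. With MY:YA = r, write λ = r/(r+1) so Y = M + λ·(A−M); Y is affine-linear in λ
Every point depending on Y is an affine combination of Y and λ-independent points, so each such coordinate is linear in λ; the λ² term in each signed area is a multiple of (A−M)×(A−M) = 0, so 2·[EHM] and 2·[EYM] are each linear in λ. Evaluating at λ=0 and λ=1:
  2·[EHM] = -3,   2·[EYM] = λ
So [EHM]:[EYM] = (-3) / (λ). Setting this equal to -5:
  -3 = -5·(λ)  ⇒  λ = 3/5
Then r = λ/(1−λ) = (3/5)/(2/5) = 3/2. Check: with r = 3/2, Y = (0, 3/5) and [EHM]:[EYM] = -5 as required.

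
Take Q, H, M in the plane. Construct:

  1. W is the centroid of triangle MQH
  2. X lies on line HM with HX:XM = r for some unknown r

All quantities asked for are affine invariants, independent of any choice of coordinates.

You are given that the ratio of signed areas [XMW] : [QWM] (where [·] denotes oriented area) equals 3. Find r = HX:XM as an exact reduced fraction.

r = -2/3

Work in coordinates with Q = (0, 0), H = (1, 0), M = (0, 1).
1. W is the centroid of triangle MQH ⇒ W = (1/3, 1/3)
2. With HX:XM = r, write λ = r/(r+1) so X = H + λ·(M−H); X is affine-linear in λ
Every point depending on X is an affine combination of X and λ-independent points, so each such coordinate is linear in λ; the λ² term in each signed area is a multiple of (M−H)×(M−H) = 0, so 2·[XMW] and 2·[QWM] are each linear in λ. Evaluating at λ=0 and λ=1:
  2·[XMW] = -1/3·λ + 1/3,   2·[QWM] = 1/3
So [XMW]:[QWM] = (-1/3·λ + 1/3) / (1/3). Setting this equal to 3:
  -1/3·λ + 1/3 = 3·(1/3)  ⇒  λ = -2
Then r = λ/(1−λ) = (-2)/(3) = -2/3. Check: with r = -2/3, X = (3, -2) and [XMW]:[QWM] = 3 as required.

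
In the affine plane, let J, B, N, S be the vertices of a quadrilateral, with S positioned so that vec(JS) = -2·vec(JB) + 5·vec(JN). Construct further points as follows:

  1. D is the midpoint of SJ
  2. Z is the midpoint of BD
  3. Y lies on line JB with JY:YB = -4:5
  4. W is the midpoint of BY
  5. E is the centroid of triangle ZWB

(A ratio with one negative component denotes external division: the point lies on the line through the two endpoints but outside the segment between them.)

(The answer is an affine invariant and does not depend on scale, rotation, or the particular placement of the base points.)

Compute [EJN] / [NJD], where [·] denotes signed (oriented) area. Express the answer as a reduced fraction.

Choose coordinates J = (0, 0), B = (1, 0), N = (0, 1), S = (-2, 5).
1. D is the midpoint of SJ ⇒ D = (-1, 5/2)
2. Z is the midpoint of BD ⇒ Z = (0, 5/4)
3. Y lies on line JB with JY:YB = -4:5 ⇒ Y = (-4, 0)
4. W is the midpoint of BY ⇒ W = (-3/2, 0)
5. E is the centroid of triangle ZWB ⇒ E = (-1/6, 5/12)
2·[EJN] = 1/6, 2·[NJD] = -1
[EJN]:[NJD] = 1/6:-1 = -1/6

[EJN]:[NJD] = -1/6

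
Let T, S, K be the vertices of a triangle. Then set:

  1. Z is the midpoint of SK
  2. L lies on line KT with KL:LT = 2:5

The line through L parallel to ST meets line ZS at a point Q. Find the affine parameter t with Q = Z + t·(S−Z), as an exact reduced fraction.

t = -3/7

Assign T = (0, 0), S = (1, 0), K = (0, 1) — the answer is frame-independent, so this choice is without loss of generality.
1. Z is the midpoint of SK ⇒ Z = (1/2, 1/2)
2. L lies on line KT with KL:LT = 2:5 ⇒ L = (0, 5/7)
through L parallel to ST: direction (-1, 0); meets ZS at Q = (2/7, 5/7)
Q = Z + t·(S−Z) with t = -3/7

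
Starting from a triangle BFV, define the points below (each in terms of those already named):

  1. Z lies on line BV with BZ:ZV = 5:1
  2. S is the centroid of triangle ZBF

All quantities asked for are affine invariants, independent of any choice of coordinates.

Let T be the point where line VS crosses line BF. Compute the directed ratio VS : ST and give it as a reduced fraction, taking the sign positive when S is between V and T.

Set B = (0, 0), F = (1, 0), V = (0, 1); any affine frame gives the same invariant.
1. Z lies on line BV with BZ:ZV = 5:1 ⇒ Z = (0, 5/6)
2. S is the centroid of triangle ZBF ⇒ S = (1/3, 5/18)
line VS meets BF at T = (6/13, 0)
S = V + t·(T−V) with t = 13/18, so VS:ST = 13/18:5/18

VS:ST = 13/5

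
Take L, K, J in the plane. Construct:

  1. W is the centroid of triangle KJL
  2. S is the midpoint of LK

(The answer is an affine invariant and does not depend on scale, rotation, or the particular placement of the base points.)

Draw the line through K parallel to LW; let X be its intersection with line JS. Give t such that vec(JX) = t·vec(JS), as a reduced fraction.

t = 4/3

Set L = (0, 0), K = (1, 0), J = (0, 1); any affine frame gives the same invariant.
1. W is the centroid of triangle KJL ⇒ W = (1/3, 1/3)
2. S is the midpoint of LK ⇒ S = (1/2, 0)
through K parallel to LW: direction (1/3, 1/3); meets JS at X = (2/3, -1/3)
X = J + t·(S−J) with t = 4/3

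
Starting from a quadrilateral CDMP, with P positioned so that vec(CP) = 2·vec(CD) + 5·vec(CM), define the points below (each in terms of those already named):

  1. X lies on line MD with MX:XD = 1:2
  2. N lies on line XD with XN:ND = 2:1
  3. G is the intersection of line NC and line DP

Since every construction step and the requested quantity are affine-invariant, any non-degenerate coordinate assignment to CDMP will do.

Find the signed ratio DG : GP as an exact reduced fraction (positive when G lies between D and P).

Choose coordinates C = (0, 0), D = (1, 0), M = (0, 1), P = (2, 5).
1. X lies on line MD with MX:XD = 1:2 ⇒ X = (1/3, 2/3)
2. N lies on line XD with XN:ND = 2:1 ⇒ N = (7/9, 2/9)
3. G is the intersection of line NC and line DP ⇒ G = (35/33, 10/33)
G = D + t·(P−D) with t = 2/33, so DG:GP = t:(1−t) = 2/33:31/33

DG:GP = 2/31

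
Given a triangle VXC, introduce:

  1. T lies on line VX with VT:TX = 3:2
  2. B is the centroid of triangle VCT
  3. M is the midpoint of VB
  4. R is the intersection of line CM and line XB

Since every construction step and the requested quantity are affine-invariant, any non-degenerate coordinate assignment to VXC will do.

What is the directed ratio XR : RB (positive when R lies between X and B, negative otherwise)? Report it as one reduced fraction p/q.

XR:RB = -22/3

Assign V = (0, 0), X = (1, 0), C = (0, 1) — the answer is frame-independent, so this choice is without loss of generality.
1. T lies on line VX with VT:TX = 3:2 ⇒ T = (3/5, 0)
2. B is the centroid of triangle VCT ⇒ B = (1/5, 1/3)
3. M is the midpoint of VB ⇒ M = (1/10, 1/6)
4. R is the intersection of line CM and line XB ⇒ R = (7/95, 22/57)
R = X + t·(B−X) with t = 22/19, so XR:RB = t:(1−t) = 22/19:-3/19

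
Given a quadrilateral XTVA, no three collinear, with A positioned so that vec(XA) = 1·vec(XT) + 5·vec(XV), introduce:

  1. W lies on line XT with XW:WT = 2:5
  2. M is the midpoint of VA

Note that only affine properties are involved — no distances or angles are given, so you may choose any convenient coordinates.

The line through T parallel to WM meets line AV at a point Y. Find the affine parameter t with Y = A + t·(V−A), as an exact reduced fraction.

t = -1/2

Work in coordinates with X = (0, 0), T = (1, 0), V = (0, 1), A = (1, 5).
1. W lies on line XT with XW:WT = 2:5 ⇒ W = (2/7, 0)
2. M is the midpoint of VA ⇒ M = (1/2, 3)
through T parallel to WM: direction (3/14, 3); meets AV at Y = (3/2, 7)
Y = A + t·(V−A) with t = -1/2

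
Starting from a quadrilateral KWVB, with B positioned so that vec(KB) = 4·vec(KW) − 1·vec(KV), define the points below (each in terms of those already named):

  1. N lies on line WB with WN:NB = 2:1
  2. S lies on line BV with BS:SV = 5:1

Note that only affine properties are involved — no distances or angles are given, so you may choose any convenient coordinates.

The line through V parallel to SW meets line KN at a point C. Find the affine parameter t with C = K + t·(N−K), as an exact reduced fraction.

t = 3/16

Work in coordinates with K = (0, 0), W = (1, 0), V = (0, 1), B = (4, -1).
1. N lies on line WB with WN:NB = 2:1 ⇒ N = (3, -2/3)
2. S lies on line BV with BS:SV = 5:1 ⇒ S = (2/3, 2/3)
through V parallel to SW: direction (1/3, -2/3); meets KN at C = (9/16, -1/8)
C = K + t·(N−K) with t = 3/16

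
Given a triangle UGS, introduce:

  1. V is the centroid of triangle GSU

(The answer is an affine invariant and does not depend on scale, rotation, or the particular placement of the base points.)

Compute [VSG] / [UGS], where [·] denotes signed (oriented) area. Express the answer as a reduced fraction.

Assign U = (0, 0), G = (1, 0), S = (0, 1) — the answer is frame-independent, so this choice is without loss of generality.
1. V is the centroid of triangle GSU ⇒ V = (1/3, 1/3)
2·[VSG] = -1/3, 2·[UGS] = 1
[VSG]:[UGS] = -1/3:1 = -1/3

[VSG]:[UGS] = -1/3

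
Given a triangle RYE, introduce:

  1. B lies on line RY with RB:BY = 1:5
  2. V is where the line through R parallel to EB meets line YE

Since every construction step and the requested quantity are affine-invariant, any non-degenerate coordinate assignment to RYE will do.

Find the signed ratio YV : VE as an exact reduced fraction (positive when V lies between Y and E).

YV:VE = -6

Choose coordinates R = (0, 0), Y = (1, 0), E = (0, 1).
1. B lies on line RY with RB:BY = 1:5 ⇒ B = (1/6, 0)
2. V is where the line through R parallel to EB meets line YE ⇒ V = (-1/5, 6/5)
V = Y + t·(E−Y) with t = 6/5, so YV:VE = t:(1−t) = 6/5:-1/5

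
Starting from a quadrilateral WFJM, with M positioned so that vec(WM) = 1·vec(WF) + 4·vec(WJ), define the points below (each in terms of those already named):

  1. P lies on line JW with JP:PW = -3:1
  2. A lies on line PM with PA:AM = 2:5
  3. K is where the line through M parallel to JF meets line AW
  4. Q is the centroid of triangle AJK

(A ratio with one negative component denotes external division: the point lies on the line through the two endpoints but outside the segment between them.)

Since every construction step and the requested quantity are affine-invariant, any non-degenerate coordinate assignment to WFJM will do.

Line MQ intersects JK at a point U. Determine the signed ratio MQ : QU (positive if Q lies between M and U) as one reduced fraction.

MQ:QU = -53/11

Work in coordinates with W = (0, 0), F = (1, 0), J = (0, 1), M = (1, 4).
1. P lies on line JW with JP:PW = -3:1 ⇒ P = (0, -1/2)
2. A lies on line PM with PA:AM = 2:5 ⇒ A = (2/7, 11/14)
3. K is where the line through M parallel to JF meets line AW ⇒ K = (4/3, 11/3)
4. Q is the centroid of triangle AJK ⇒ Q = (34/63, 229/126)
line MQ meets JK at U = (101/159, 361/159)
Q = M + t·(U−M) with t = 53/42, so MQ:QU = 53/42:-11/42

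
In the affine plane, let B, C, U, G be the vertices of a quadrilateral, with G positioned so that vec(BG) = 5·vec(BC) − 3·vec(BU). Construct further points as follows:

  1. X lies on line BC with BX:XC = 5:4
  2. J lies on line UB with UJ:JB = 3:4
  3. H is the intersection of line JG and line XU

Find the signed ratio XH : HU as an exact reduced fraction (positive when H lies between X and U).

Set B = (0, 0), C = (1, 0), U = (0, 1), G = (5, -3); any affine frame gives the same invariant.
1. X lies on line BC with BX:XC = 5:4 ⇒ X = (5/9, 0)
2. J lies on line UB with UJ:JB = 3:4 ⇒ J = (0, 4/7)
3. H is the intersection of line JG and line XU ⇒ H = (15/38, 11/38)
H = X + t·(U−X) with t = 11/38, so XH:HU = t:(1−t) = 11/38:27/38

XH:HU = 11/27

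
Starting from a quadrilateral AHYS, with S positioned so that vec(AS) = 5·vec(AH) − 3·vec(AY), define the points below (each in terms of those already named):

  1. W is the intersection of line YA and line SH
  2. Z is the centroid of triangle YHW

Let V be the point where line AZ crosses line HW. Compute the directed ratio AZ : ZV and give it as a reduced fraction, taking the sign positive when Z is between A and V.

Choose coordinates A = (0, 0), H = (1, 0), Y = (0, 1), S = (5, -3).
1. W is the intersection of line YA and line SH ⇒ W = (0, 3/4)
2. Z is the centroid of triangle YHW ⇒ Z = (1/3, 7/12)
line AZ meets HW at V = (3/10, 21/40)
Z = A + t·(V−A) with t = 10/9, so AZ:ZV = 10/9:-1/9

AZ:ZV = -10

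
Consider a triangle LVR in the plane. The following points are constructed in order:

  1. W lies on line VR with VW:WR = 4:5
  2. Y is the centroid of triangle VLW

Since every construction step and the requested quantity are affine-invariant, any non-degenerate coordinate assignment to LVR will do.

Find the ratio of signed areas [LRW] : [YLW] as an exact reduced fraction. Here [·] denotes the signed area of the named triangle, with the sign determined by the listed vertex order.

[LRW]:[YLW] = 15/4

Choose coordinates L = (0, 0), V = (1, 0), R = (0, 1).
1. W lies on line VR with VW:WR = 4:5 ⇒ W = (5/9, 4/9)
2. Y is the centroid of triangle VLW ⇒ Y = (14/27, 4/27)
2·[LRW] = -5/9, 2·[YLW] = -4/27
[LRW]:[YLW] = -5/9:-4/27 = 15/4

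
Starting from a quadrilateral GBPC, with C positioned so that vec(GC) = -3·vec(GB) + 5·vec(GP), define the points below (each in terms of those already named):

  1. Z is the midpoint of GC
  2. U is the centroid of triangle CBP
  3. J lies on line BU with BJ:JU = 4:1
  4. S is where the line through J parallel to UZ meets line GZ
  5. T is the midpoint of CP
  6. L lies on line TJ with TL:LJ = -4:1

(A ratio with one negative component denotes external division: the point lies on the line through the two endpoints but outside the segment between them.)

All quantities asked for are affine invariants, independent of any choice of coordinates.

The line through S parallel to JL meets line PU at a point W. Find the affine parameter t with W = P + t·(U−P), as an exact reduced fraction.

Work in coordinates with G = (0, 0), B = (1, 0), P = (0, 1), C = (-3, 5).
1. Z is the midpoint of GC ⇒ Z = (-3/2, 5/2)
2. U is the centroid of triangle CBP ⇒ U = (-2/3, 2)
3. J lies on line BU with BJ:JU = 4:1 ⇒ J = (-1/3, 8/5)
4. S is where the line through J parallel to UZ meets line GZ ⇒ S = (-21/16, 35/16)
5. T is the midpoint of CP ⇒ T = (-3/2, 3)
6. L lies on line TJ with TL:LJ = -4:1 ⇒ L = (1/18, 17/15)
through S parallel to JL: direction (7/18, -7/15); meets PU at W = (31/24, -15/16)
W = P + t·(U−P) with t = -31/16

t = -31/16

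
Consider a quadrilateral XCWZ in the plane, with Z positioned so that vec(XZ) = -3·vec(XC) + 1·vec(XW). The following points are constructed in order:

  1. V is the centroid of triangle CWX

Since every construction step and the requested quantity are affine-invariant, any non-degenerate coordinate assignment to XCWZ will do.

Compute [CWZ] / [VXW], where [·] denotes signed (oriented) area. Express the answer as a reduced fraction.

Choose coordinates X = (0, 0), C = (1, 0), W = (0, 1), Z = (-3, 1).
1. V is the centroid of triangle CWX ⇒ V = (1/3, 1/3)
2·[CWZ] = 3, 2·[VXW] = -1/3
[CWZ]:[VXW] = 3:-1/3 = -9

[CWZ]:[VXW] = -9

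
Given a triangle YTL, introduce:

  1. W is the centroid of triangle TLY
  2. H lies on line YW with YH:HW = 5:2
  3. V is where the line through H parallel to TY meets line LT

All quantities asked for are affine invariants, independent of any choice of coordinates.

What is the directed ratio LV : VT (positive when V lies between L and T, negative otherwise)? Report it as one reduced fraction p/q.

LV:VT = 16/5

Set Y = (0, 0), T = (1, 0), L = (0, 1); any affine frame gives the same invariant.
1. W is the centroid of triangle TLY ⇒ W = (1/3, 1/3)
2. H lies on line YW with YH:HW = 5:2 ⇒ H = (5/21, 5/21)
3. V is where the line through H parallel to TY meets line LT ⇒ V = (16/21, 5/21)
V = L + t·(T−L) with t = 16/21, so LV:VT = t:(1−t) = 16/21:5/21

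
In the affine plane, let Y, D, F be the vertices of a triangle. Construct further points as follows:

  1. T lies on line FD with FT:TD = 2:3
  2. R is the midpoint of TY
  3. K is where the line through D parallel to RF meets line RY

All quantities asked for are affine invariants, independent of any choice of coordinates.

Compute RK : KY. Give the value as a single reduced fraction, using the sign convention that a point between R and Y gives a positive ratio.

Work in coordinates with Y = (0, 0), D = (1, 0), F = (0, 1).
1. T lies on line FD with FT:TD = 2:3 ⇒ T = (2/5, 3/5)
2. R is the midpoint of TY ⇒ R = (1/5, 3/10)
3. K is where the line through D parallel to RF meets line RY ⇒ K = (7/10, 21/20)
K = R + t·(Y−R) with t = -5/2, so RK:KY = t:(1−t) = -5/2:7/2

RK:KY = -5/7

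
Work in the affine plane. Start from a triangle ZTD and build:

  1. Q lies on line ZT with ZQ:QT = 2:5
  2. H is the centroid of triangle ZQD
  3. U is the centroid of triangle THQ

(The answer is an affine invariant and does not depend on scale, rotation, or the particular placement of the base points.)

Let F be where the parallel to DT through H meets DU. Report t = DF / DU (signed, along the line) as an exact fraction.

t = 4/3

Set Z = (0, 0), T = (1, 0), D = (0, 1); any affine frame gives the same invariant.
1. Q lies on line ZT with ZQ:QT = 2:5 ⇒ Q = (2/7, 0)
2. H is the centroid of triangle ZQD ⇒ H = (2/21, 1/3)
3. U is the centroid of triangle THQ ⇒ U = (29/63, 1/9)
through H parallel to DT: direction (1, -1); meets DU at F = (116/189, -5/27)
F = D + t·(U−D) with t = 4/3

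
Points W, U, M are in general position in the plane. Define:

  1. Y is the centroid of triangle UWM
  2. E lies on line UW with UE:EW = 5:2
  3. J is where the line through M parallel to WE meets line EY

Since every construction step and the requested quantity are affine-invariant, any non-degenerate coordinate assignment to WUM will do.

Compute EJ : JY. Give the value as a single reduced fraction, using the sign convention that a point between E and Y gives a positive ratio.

EJ:JY = -3/2

Assign W = (0, 0), U = (1, 0), M = (0, 1) — the answer is frame-independent, so this choice is without loss of generality.
1. Y is the centroid of triangle UWM ⇒ Y = (1/3, 1/3)
2. E lies on line UW with UE:EW = 5:2 ⇒ E = (2/7, 0)
3. J is where the line through M parallel to WE meets line EY ⇒ J = (3/7, 1)
J = E + t·(Y−E) with t = 3, so EJ:JY = t:(1−t) = 3:-2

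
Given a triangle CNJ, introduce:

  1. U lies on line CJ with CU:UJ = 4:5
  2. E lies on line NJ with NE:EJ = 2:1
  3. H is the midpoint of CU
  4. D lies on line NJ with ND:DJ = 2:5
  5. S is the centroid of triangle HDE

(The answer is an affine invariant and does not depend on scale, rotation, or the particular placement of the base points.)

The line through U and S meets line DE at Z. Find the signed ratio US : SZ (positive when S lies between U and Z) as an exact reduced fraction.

Choose coordinates C = (0, 0), N = (1, 0), J = (0, 1).
1. U lies on line CJ with CU:UJ = 4:5 ⇒ U = (0, 4/9)
2. E lies on line NJ with NE:EJ = 2:1 ⇒ E = (1/3, 2/3)
3. H is the midpoint of CU ⇒ H = (0, 2/9)
4. D lies on line NJ with ND:DJ = 2:5 ⇒ D = (5/7, 2/7)
5. S is the centroid of triangle HDE ⇒ S = (22/63, 74/189)
line US meets DE at Z = (55/84, 29/84)
S = U + t·(Z−U) with t = 8/15, so US:SZ = 8/15:7/15

US:SZ = 8/7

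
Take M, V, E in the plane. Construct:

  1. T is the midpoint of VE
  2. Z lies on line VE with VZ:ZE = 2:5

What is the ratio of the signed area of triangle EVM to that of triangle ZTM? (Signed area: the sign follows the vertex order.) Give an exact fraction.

Set M = (0, 0), V = (1, 0), E = (0, 1); any affine frame gives the same invariant.
1. T is the midpoint of VE ⇒ T = (1/2, 1/2)
2. Z lies on line VE with VZ:ZE = 2:5 ⇒ Z = (5/7, 2/7)
2·[EVM] = -1, 2·[ZTM] = 3/14
[EVM]:[ZTM] = -1:3/14 = -14/3

[EVM]:[ZTM] = -14/3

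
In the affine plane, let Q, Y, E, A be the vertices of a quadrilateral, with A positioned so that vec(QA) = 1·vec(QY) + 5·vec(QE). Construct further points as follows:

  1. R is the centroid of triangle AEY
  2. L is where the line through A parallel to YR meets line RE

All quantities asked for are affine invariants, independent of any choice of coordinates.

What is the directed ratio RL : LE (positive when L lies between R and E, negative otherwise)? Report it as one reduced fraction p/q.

Set Q = (0, 0), Y = (1, 0), E = (0, 1), A = (1, 5); any affine frame gives the same invariant.
1. R is the centroid of triangle AEY ⇒ R = (2/3, 2)
2. L is where the line through A parallel to YR meets line RE ⇒ L = (4/3, 3)
L = R + t·(E−R) with t = -1, so RL:LE = t:(1−t) = -1:2

RL:LE = -1/2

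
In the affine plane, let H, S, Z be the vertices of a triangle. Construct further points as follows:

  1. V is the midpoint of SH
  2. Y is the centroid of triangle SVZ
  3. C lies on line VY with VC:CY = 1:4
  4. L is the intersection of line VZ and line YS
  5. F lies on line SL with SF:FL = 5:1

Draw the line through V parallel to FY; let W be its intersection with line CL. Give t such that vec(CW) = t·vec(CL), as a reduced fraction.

Choose coordinates H = (0, 0), S = (1, 0), Z = (0, 1).
1. V is the midpoint of SH ⇒ V = (1/2, 0)
2. Y is the centroid of triangle SVZ ⇒ Y = (1/2, 1/3)
3. C lies on line VY with VC:CY = 1:4 ⇒ C = (1/2, 1/15)
4. L is the intersection of line VZ and line YS ⇒ L = (1/4, 1/2)
5. F lies on line SL with SF:FL = 5:1 ⇒ F = (3/8, 5/12)
through V parallel to FY: direction (1/8, -1/12); meets CL at W = (9/16, -1/24)
W = C + t·(L−C) with t = -1/4

t = -1/4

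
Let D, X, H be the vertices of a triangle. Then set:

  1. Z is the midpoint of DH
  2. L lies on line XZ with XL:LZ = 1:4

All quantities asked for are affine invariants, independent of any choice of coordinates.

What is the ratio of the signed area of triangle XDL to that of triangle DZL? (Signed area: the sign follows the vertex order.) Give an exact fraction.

Choose coordinates D = (0, 0), X = (1, 0), H = (0, 1).
1. Z is the midpoint of DH ⇒ Z = (0, 1/2)
2. L lies on line XZ with XL:LZ = 1:4 ⇒ L = (4/5, 1/10)
2·[XDL] = -1/10, 2·[DZL] = -2/5
[XDL]:[DZL] = -1/10:-2/5 = 1/4

[XDL]:[DZL] = 1/4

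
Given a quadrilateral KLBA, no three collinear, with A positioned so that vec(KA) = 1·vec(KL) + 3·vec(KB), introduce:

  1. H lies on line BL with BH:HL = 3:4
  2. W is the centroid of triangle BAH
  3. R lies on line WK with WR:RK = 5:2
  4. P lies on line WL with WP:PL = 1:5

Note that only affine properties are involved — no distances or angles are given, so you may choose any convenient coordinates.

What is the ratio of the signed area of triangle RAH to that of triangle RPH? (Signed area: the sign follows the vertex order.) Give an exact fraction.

[RAH]:[RPH] = 279/82

Work in coordinates with K = (0, 0), L = (1, 0), B = (0, 1), A = (1, 3).
1. H lies on line BL with BH:HL = 3:4 ⇒ H = (3/7, 4/7)
2. W is the centroid of triangle BAH ⇒ W = (10/21, 32/21)
3. R lies on line WK with WR:RK = 5:2 ⇒ R = (20/147, 64/147)
4. P lies on line WL with WP:PL = 1:5 ⇒ P = (71/126, 80/63)
2·[RAH] = -31/49, 2·[RPH] = -82/441
[RAH]:[RPH] = -31/49:-82/441 = 279/82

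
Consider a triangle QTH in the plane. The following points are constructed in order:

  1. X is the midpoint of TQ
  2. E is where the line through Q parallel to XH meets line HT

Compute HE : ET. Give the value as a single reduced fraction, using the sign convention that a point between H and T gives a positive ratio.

HE:ET = -1/2

Assign Q = (0, 0), T = (1, 0), H = (0, 1) — the answer is frame-independent, so this choice is without loss of generality.
1. X is the midpoint of TQ ⇒ X = (1/2, 0)
2. E is where the line through Q parallel to XH meets line HT ⇒ E = (-1, 2)
E = H + t·(T−H) with t = -1, so HE:ET = t:(1−t) = -1:2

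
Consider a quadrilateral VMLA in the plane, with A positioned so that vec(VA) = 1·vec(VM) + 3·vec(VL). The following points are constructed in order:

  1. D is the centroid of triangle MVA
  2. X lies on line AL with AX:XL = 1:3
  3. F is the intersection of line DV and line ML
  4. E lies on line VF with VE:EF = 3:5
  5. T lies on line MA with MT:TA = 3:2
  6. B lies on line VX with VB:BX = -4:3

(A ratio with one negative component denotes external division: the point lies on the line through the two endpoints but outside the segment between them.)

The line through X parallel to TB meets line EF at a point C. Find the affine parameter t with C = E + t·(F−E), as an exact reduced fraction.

t = 37/130

Choose coordinates V = (0, 0), M = (1, 0), L = (0, 1), A = (1, 3).
1. D is the centroid of triangle MVA ⇒ D = (2/3, 1)
2. X lies on line AL with AX:XL = 1:3 ⇒ X = (3/4, 5/2)
3. F is the intersection of line DV and line ML ⇒ F = (2/5, 3/5)
4. E lies on line VF with VE:EF = 3:5 ⇒ E = (3/20, 9/40)
5. T lies on line MA with MT:TA = 3:2 ⇒ T = (1, 9/5)
6. B lies on line VX with VB:BX = -4:3 ⇒ B = (3, 10)
through X parallel to TB: direction (2, 41/5); meets EF at C = (23/104, 69/208)
C = E + t·(F−E) with t = 37/130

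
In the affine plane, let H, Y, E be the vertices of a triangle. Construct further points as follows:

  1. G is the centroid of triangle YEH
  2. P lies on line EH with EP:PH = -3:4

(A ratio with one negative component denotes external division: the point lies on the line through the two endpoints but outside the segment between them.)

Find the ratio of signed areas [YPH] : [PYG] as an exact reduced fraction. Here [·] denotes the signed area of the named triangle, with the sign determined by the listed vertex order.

[YPH]:[PYG] = -12/7

Set H = (0, 0), Y = (1, 0), E = (0, 1); any affine frame gives the same invariant.
1. G is the centroid of triangle YEH ⇒ G = (1/3, 1/3)
2. P lies on line EH with EP:PH = -3:4 ⇒ P = (0, 4)
2·[YPH] = 4, 2·[PYG] = -7/3
[YPH]:[PYG] = 4:-7/3 = -12/7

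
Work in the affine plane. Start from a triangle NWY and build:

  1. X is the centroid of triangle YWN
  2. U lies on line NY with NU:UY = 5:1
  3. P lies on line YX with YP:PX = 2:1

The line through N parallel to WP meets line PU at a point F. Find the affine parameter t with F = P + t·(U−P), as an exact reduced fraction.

t = -6

Assign N = (0, 0), W = (1, 0), Y = (0, 1) — the answer is frame-independent, so this choice is without loss of generality.
1. X is the centroid of triangle YWN ⇒ X = (1/3, 1/3)
2. U lies on line NY with NU:UY = 5:1 ⇒ U = (0, 5/6)
3. P lies on line YX with YP:PX = 2:1 ⇒ P = (2/9, 5/9)
through N parallel to WP: direction (-7/9, 5/9); meets PU at F = (14/9, -10/9)
F = P + t·(U−P) with t = -6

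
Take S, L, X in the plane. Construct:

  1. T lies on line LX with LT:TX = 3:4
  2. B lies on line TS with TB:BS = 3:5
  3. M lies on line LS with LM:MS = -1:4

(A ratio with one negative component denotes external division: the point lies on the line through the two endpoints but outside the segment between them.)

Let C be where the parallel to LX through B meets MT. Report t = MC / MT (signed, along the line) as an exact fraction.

t = 17/8

Choose coordinates S = (0, 0), L = (1, 0), X = (0, 1).
1. T lies on line LX with LT:TX = 3:4 ⇒ T = (4/7, 3/7)
2. B lies on line TS with TB:BS = 3:5 ⇒ B = (5/14, 15/56)
3. M lies on line LS with LM:MS = -1:4 ⇒ M = (4/3, 0)
through B parallel to LX: direction (-1, 1); meets MT at C = (-2/7, 51/56)
C = M + t·(T−M) with t = 17/8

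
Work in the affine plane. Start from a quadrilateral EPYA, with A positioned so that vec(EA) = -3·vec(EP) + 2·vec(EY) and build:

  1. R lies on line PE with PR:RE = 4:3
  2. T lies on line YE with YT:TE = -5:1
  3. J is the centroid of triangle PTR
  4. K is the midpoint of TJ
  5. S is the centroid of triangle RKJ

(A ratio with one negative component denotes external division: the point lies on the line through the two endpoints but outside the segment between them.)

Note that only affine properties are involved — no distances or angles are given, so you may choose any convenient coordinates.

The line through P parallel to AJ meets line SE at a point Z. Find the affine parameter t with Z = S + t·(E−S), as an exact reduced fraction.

t = -398/127

Choose coordinates E = (0, 0), P = (1, 0), Y = (0, 1), A = (-3, 2).
1. R lies on line PE with PR:RE = 4:3 ⇒ R = (3/7, 0)
2. T lies on line YE with YT:TE = -5:1 ⇒ T = (0, -1/4)
3. J is the centroid of triangle PTR ⇒ J = (10/21, -1/12)
4. K is the midpoint of TJ ⇒ K = (5/21, -1/6)
5. S is the centroid of triangle RKJ ⇒ S = (8/21, -1/12)
through P parallel to AJ: direction (73/21, -25/12); meets SE at Z = (200/127, -175/508)
Z = S + t·(E−S) with t = -398/127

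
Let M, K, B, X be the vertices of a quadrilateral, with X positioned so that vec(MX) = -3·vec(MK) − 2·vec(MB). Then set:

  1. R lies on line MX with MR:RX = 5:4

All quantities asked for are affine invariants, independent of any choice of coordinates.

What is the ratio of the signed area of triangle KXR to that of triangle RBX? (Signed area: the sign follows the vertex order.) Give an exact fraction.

[KXR]:[RBX] = -2/3

Choose coordinates M = (0, 0), K = (1, 0), B = (0, 1), X = (-3, -2).
1. R lies on line MX with MR:RX = 5:4 ⇒ R = (-5/3, -10/9)
2·[KXR] = -8/9, 2·[RBX] = 4/3
[KXR]:[RBX] = -8/9:4/3 = -2/3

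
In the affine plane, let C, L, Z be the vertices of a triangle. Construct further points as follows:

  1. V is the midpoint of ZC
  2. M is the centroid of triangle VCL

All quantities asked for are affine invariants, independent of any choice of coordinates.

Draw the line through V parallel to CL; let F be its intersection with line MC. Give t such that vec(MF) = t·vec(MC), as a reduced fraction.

t = -2

Set C = (0, 0), L = (1, 0), Z = (0, 1); any affine frame gives the same invariant.
1. V is the midpoint of ZC ⇒ V = (0, 1/2)
2. M is the centroid of triangle VCL ⇒ M = (1/3, 1/6)
through V parallel to CL: direction (1, 0); meets MC at F = (1, 1/2)
F = M + t·(C−M) with t = -2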